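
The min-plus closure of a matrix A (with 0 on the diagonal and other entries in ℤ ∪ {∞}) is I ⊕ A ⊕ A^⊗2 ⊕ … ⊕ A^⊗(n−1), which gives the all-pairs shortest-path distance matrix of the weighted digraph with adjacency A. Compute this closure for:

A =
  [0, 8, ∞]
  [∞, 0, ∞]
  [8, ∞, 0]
Closure =
  [0, 8, ∞]
  [∞, 0, ∞]
  [8, 16, 0]

This is the Floyd-Warshall all-pairs shortest-path computation. For each intermediate vertex k = 0, 1, …, 2, update dist[i][j] ← min(dist[i][j], dist[i][k] + dist[k][j]). The final matrix gives, for each (i, j), the minimum total weight of any directed path from i to j (possibly empty when i = j).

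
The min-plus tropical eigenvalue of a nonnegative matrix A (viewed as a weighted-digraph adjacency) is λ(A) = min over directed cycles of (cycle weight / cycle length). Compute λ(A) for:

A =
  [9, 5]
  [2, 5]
λ(A) = 7/2

Enumerate directed cycles and compute their means (weight / length). Sample:
  cycle 0 → 0: weight = 9, length = 1, mean = 9/1 ≈ 9.000
  cycle 1 → 1: weight = 5, length = 1, mean = 5/1 ≈ 5.000
  cycle 0 → 1 → 0: weight = 7, length = 2, mean = 7/2 ≈ 3.500
  cycle 1 → 0 → 1: weight = 7, length = 2, mean = 7/2 ≈ 3.500
Minimum mean = 3.500, attained e.g. along the cycle 0 → 1 → 0 with weight 7 and length 2. So λ(A) = 7/2 = 7/2.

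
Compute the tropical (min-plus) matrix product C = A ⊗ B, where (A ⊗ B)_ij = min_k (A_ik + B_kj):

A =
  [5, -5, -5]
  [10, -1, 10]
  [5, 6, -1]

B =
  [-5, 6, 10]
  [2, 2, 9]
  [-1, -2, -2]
A ⊗ B =
  [-6, -7, -7]
  [1, 1, 8]
  [-2, -3, -3]

Apply the min-plus product entry-by-entry:
  C[0][0] = min over k of (A[0][0] + B[0][0] = 5 + -5 = 0, A[0][1] + B[1][0] = -5 + 2 = -3, A[0][2] + B[2][0] = -5 + -1 = -6) = -6 (attained at k = 2)
  C[0][1] = min over k of (A[0][0] + B[0][1] = 5 + 6 = 11, A[0][1] + B[1][1] = -5 + 2 = -3, A[0][2] + B[2][1] = -5 + -2 = -7) = -7 (attained at k = 2)
  C[0][2] = min over k of (A[0][0] + B[0][2] = 5 + 10 = 15, A[0][1] + B[1][2] = -5 + 9 = 4, A[0][2] + B[2][2] = -5 + -2 = -7) = -7 (attained at k = 2)
  C[1][0] = min over k of (A[1][0] + B[0][0] = 10 + -5 = 5, A[1][1] + B[1][0] = -1 + 2 = 1, A[1][2] + B[2][0] = 10 + -1 = 9) = 1 (attained at k = 1)
  C[1][1] = min over k of (A[1][0] + B[0][1] = 10 + 6 = 16, A[1][1] + B[1][1] = -1 + 2 = 1, A[1][2] + B[2][1] = 10 + -2 = 8) = 1 (attained at k = 1)
  C[1][2] = min over k of (A[1][0] + B[0][2] = 10 + 10 = 20, A[1][1] + B[1][2] = -1 + 9 = 8, A[1][2] + B[2][2] = 10 + -2 = 8) = 8 (attained at k = 1)
  C[2][0] = min over k of (A[2][0] + B[0][0] = 5 + -5 = 0, A[2][1] + B[1][0] = 6 + 2 = 8, A[2][2] + B[2][0] = -1 + -1 = -2) = -2 (attained at k = 2)
  C[2][1] = min over k of (A[2][0] + B[0][1] = 5 + 6 = 11, A[2][1] + B[1][1] = 6 + 2 = 8, A[2][2] + B[2][1] = -1 + -2 = -3) = -3 (attained at k = 2)
  C[2][2] = min over k of (A[2][0] + B[0][2] = 5 + 10 = 15, A[2][1] + B[1][2] = 6 + 9 = 15, A[2][2] + B[2][2] = -1 + -2 = -3) = -3 (attained at k = 2)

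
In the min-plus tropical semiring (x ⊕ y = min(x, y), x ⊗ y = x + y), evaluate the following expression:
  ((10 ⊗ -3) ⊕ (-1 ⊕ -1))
((10 ⊗ -3) ⊕ (-1 ⊕ -1)) = -1

Expand innermost to outermost. Recall ⊕ takes the minimum of its arguments and ⊗ takes their sum. Working out the expression ((10 ⊗ -3) ⊕ (-1 ⊕ -1)) gives -1.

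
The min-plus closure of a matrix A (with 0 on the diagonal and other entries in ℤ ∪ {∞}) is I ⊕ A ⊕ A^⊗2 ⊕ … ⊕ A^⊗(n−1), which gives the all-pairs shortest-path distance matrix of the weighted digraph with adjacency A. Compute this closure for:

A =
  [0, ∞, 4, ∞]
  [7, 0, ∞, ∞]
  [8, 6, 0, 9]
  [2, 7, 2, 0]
Closure =
  [0, 10, 4, 13]
  [7, 0, 11, 20]
  [8, 6, 0, 9]
  [2, 7, 2, 0]

This is the Floyd-Warshall all-pairs shortest-path computation. For each intermediate vertex k = 0, 1, …, 3, update dist[i][j] ← min(dist[i][j], dist[i][k] + dist[k][j]). The final matrix gives, for each (i, j), the minimum total weight of any directed path from i to j (possibly empty when i = j).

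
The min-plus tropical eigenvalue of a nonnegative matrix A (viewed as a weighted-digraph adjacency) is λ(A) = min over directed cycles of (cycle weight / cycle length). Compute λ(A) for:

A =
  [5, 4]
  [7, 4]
λ(A) = 4

Enumerate directed cycles and compute their means (weight / length). Sample:
  cycle 0 → 0: weight = 5, length = 1, mean = 5/1 ≈ 5.000
  cycle 1 → 1: weight = 4, length = 1, mean = 4/1 ≈ 4.000
  cycle 0 → 1 → 0: weight = 11, length = 2, mean = 11/2 ≈ 5.500
  cycle 1 → 0 → 1: weight = 11, length = 2, mean = 11/2 ≈ 5.500
Minimum mean = 4.000, attained e.g. along the cycle 1 → 1 with weight 4 and length 1. So λ(A) = 4/1 = 4.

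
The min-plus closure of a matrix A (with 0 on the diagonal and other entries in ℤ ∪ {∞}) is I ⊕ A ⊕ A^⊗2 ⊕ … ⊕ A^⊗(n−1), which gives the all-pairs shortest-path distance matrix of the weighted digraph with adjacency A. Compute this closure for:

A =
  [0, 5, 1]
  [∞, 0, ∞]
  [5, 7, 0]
Closure =
  [0, 5, 1]
  [∞, 0, ∞]
  [5, 7, 0]

This is the Floyd-Warshall all-pairs shortest-path computation. For each intermediate vertex k = 0, 1, …, 2, update dist[i][j] ← min(dist[i][j], dist[i][k] + dist[k][j]). The final matrix gives, for each (i, j), the minimum total weight of any directed path from i to j (possibly empty when i = j).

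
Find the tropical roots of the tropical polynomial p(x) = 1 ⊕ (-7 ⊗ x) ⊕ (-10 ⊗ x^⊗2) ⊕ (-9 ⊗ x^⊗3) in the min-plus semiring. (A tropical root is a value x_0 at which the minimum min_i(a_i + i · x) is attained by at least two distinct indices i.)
Roots: {-1, 3, 8}

Each tropical root is a break point of the lower envelope of the lines y = a_i + i · x (there are 4 lines, with slopes 0, 1, ..., 3). Only the lines that attain the minimum somewhere contribute to roots; other lines are dominated. Here the surviving (envelope) indices are i = 3, i = 2, i = 1, i = 0.
Intersections between consecutive envelope lines give the roots: for adjacent envelope indices i < j the intersection is x = (a_i − a_j) / (j − i). Reading off the sorted break points: {-1, 3, 8}.
Verification: at each break x_0, at least two indices attain the minimum of min_i(a_i + i · x_0).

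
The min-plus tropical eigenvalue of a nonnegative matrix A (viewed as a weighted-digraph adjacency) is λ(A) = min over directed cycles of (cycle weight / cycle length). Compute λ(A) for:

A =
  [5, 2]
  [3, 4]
λ(A) = 5/2

Enumerate directed cycles and compute their means (weight / length). Sample:
  cycle 0 → 0: weight = 5, length = 1, mean = 5/1 ≈ 5.000
  cycle 1 → 1: weight = 4, length = 1, mean = 4/1 ≈ 4.000
  cycle 0 → 1 → 0: weight = 5, length = 2, mean = 5/2 ≈ 2.500
  cycle 1 → 0 → 1: weight = 5, length = 2, mean = 5/2 ≈ 2.500
Minimum mean = 2.500, attained e.g. along the cycle 0 → 1 → 0 with weight 5 and length 2. So λ(A) = 5/2 = 5/2.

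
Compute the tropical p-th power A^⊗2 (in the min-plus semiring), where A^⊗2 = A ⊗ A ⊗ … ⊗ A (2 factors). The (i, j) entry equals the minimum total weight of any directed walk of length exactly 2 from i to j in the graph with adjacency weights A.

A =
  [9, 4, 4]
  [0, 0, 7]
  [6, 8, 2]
A^⊗2 =
  [4, 4, 6]
  [0, 0, 4]
  [8, 8, 4]

Each entry (A^⊗2)_ij equals the minimum over all length-2 walks i = v_0 → v_1 → … → v_2 = j of Σ_t A[v_t][v_{t+1}]. For example, for (i, j) = (0, 2) we minimise over 3 possible intermediate vertex sequences; the minimum is 6, attained along the walk 0 → 2 → 2.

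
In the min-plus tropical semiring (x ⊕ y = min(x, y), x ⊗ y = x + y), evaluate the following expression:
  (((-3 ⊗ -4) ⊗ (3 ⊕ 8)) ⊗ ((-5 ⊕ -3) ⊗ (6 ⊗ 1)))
(((-3 ⊗ -4) ⊗ (3 ⊕ 8)) ⊗ ((-5 ⊕ -3) ⊗ (6 ⊗ 1))) = -2

Expand innermost to outermost. Recall ⊕ takes the minimum of its arguments and ⊗ takes their sum. Working out the expression (((-3 ⊗ -4) ⊗ (3 ⊕ 8)) ⊗ ((-5 ⊕ -3) ⊗ (6 ⊗ 1))) gives -2.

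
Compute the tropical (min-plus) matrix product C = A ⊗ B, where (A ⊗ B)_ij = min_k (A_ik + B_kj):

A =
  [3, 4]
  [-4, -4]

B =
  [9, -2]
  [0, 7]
A ⊗ B =
  [4, 1]
  [-4, -6]

Apply the min-plus product entry-by-entry:
  C[0][0] = min over k of (A[0][0] + B[0][0] = 3 + 9 = 12, A[0][1] + B[1][0] = 4 + 0 = 4) = 4 (attained at k = 1)
  C[0][1] = min over k of (A[0][0] + B[0][1] = 3 + -2 = 1, A[0][1] + B[1][1] = 4 + 7 = 11) = 1 (attained at k = 0)
  C[1][0] = min over k of (A[1][0] + B[0][0] = -4 + 9 = 5, A[1][1] + B[1][0] = -4 + 0 = -4) = -4 (attained at k = 1)
  C[1][1] = min over k of (A[1][0] + B[0][1] = -4 + -2 = -6, A[1][1] + B[1][1] = -4 + 7 = 3) = -6 (attained at k = 0)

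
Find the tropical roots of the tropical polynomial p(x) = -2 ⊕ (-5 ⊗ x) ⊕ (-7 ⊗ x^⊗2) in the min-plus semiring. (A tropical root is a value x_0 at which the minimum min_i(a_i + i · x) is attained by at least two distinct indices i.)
Roots: {2, 3}

Each tropical root is a break point of the lower envelope of the lines y = a_i + i · x (there are 3 lines, with slopes 0, 1, ..., 2). Only the lines that attain the minimum somewhere contribute to roots; other lines are dominated. Here the surviving (envelope) indices are i = 2, i = 1, i = 0.
Intersections between consecutive envelope lines give the roots: for adjacent envelope indices i < j the intersection is x = (a_i − a_j) / (j − i). Reading off the sorted break points: {2, 3}.
Verification: at each break x_0, at least two indices attain the minimum of min_i(a_i + i · x_0).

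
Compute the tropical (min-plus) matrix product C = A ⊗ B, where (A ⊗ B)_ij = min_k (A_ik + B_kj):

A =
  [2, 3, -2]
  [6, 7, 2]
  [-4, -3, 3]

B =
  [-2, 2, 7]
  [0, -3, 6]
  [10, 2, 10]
A ⊗ B =
  [0, 0, 8]
  [4, 4, 12]
  [-6, -6, 3]

Apply the min-plus product entry-by-entry:
  C[0][0] = min over k of (A[0][0] + B[0][0] = 2 + -2 = 0, A[0][1] + B[1][0] = 3 + 0 = 3, A[0][2] + B[2][0] = -2 + 10 = 8) = 0 (attained at k = 0)
  C[0][1] = min over k of (A[0][0] + B[0][1] = 2 + 2 = 4, A[0][1] + B[1][1] = 3 + -3 = 0, A[0][2] + B[2][1] = -2 + 2 = 0) = 0 (attained at k = 1)
  C[0][2] = min over k of (A[0][0] + B[0][2] = 2 + 7 = 9, A[0][1] + B[1][2] = 3 + 6 = 9, A[0][2] + B[2][2] = -2 + 10 = 8) = 8 (attained at k = 2)
  C[1][0] = min over k of (A[1][0] + B[0][0] = 6 + -2 = 4, A[1][1] + B[1][0] = 7 + 0 = 7, A[1][2] + B[2][0] = 2 + 10 = 12) = 4 (attained at k = 0)
  C[1][1] = min over k of (A[1][0] + B[0][1] = 6 + 2 = 8, A[1][1] + B[1][1] = 7 + -3 = 4, A[1][2] + B[2][1] = 2 + 2 = 4) = 4 (attained at k = 1)
  C[1][2] = min over k of (A[1][0] + B[0][2] = 6 + 7 = 13, A[1][1] + B[1][2] = 7 + 6 = 13, A[1][2] + B[2][2] = 2 + 10 = 12) = 12 (attained at k = 2)
  C[2][0] = min over k of (A[2][0] + B[0][0] = -4 + -2 = -6, A[2][1] + B[1][0] = -3 + 0 = -3, A[2][2] + B[2][0] = 3 + 10 = 13) = -6 (attained at k = 0)
  C[2][1] = min over k of (A[2][0] + B[0][1] = -4 + 2 = -2, A[2][1] + B[1][1] = -3 + -3 = -6, A[2][2] + B[2][1] = 3 + 2 = 5) = -6 (attained at k = 1)
  C[2][2] = min over k of (A[2][0] + B[0][2] = -4 + 7 = 3, A[2][1] + B[1][2] = -3 + 6 = 3, A[2][2] + B[2][2] = 3 + 10 = 13) = 3 (attained at k = 0)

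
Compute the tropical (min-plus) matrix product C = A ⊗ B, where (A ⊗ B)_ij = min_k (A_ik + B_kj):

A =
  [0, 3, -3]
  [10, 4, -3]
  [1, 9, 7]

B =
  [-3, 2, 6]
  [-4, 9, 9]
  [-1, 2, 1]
A ⊗ B =
  [-4, -1, -2]
  [-4, -1, -2]
  [-2, 3, 7]

Apply the min-plus product entry-by-entry:
  C[0][0] = min over k of (A[0][0] + B[0][0] = 0 + -3 = -3, A[0][1] + B[1][0] = 3 + -4 = -1, A[0][2] + B[2][0] = -3 + -1 = -4) = -4 (attained at k = 2)
  C[0][1] = min over k of (A[0][0] + B[0][1] = 0 + 2 = 2, A[0][1] + B[1][1] = 3 + 9 = 12, A[0][2] + B[2][1] = -3 + 2 = -1) = -1 (attained at k = 2)
  C[0][2] = min over k of (A[0][0] + B[0][2] = 0 + 6 = 6, A[0][1] + B[1][2] = 3 + 9 = 12, A[0][2] + B[2][2] = -3 + 1 = -2) = -2 (attained at k = 2)
  C[1][0] = min over k of (A[1][0] + B[0][0] = 10 + -3 = 7, A[1][1] + B[1][0] = 4 + -4 = 0, A[1][2] + B[2][0] = -3 + -1 = -4) = -4 (attained at k = 2)
  C[1][1] = min over k of (A[1][0] + B[0][1] = 10 + 2 = 12, A[1][1] + B[1][1] = 4 + 9 = 13, A[1][2] + B[2][1] = -3 + 2 = -1) = -1 (attained at k = 2)
  C[1][2] = min over k of (A[1][0] + B[0][2] = 10 + 6 = 16, A[1][1] + B[1][2] = 4 + 9 = 13, A[1][2] + B[2][2] = -3 + 1 = -2) = -2 (attained at k = 2)
  C[2][0] = min over k of (A[2][0] + B[0][0] = 1 + -3 = -2, A[2][1] + B[1][0] = 9 + -4 = 5, A[2][2] + B[2][0] = 7 + -1 = 6) = -2 (attained at k = 0)
  C[2][1] = min over k of (A[2][0] + B[0][1] = 1 + 2 = 3, A[2][1] + B[1][1] = 9 + 9 = 18, A[2][2] + B[2][1] = 7 + 2 = 9) = 3 (attained at k = 0)
  C[2][2] = min over k of (A[2][0] + B[0][2] = 1 + 6 = 7, A[2][1] + B[1][2] = 9 + 9 = 18, A[2][2] + B[2][2] = 7 + 1 = 8) = 7 (attained at k = 0)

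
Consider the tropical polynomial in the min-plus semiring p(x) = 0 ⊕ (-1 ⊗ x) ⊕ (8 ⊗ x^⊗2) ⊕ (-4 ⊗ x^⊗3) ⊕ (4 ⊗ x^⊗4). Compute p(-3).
p(-3) = -13

A tropical monomial a ⊗ x^⊗i evaluates to a + i · x. Evaluating each term at x = -3:
  Term 0 contributes 0 + 0 · -3 = 0
  Term 1 contributes -1 + 1 · -3 = -4
  Term 2 contributes 8 + 2 · -3 = 2
  Term 3 contributes -4 + 3 · -3 = -13
  Term 4 contributes 4 + 4 · -3 = -8
p(-3) = ⊕ of these = min[0, -4, 2, -13, -8] = -13.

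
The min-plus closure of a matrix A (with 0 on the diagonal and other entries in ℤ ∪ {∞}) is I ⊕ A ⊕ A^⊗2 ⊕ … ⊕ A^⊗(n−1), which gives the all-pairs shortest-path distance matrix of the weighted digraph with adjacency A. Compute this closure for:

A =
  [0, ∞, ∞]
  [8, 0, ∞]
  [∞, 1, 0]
Closure =
  [0, ∞, ∞]
  [8, 0, ∞]
  [9, 1, 0]

This is the Floyd-Warshall all-pairs shortest-path computation. For each intermediate vertex k = 0, 1, …, 2, update dist[i][j] ← min(dist[i][j], dist[i][k] + dist[k][j]). The final matrix gives, for each (i, j), the minimum total weight of any directed path from i to j (possibly empty when i = j).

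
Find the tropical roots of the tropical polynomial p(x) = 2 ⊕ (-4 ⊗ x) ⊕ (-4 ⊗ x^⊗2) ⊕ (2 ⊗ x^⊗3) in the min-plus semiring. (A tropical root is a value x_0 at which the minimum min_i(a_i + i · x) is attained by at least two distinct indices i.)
Roots: {-6, 0, 6}

Each tropical root is a break point of the lower envelope of the lines y = a_i + i · x (there are 4 lines, with slopes 0, 1, ..., 3). Only the lines that attain the minimum somewhere contribute to roots; other lines are dominated. Here the surviving (envelope) indices are i = 3, i = 2, i = 1, i = 0.
Intersections between consecutive envelope lines give the roots: for adjacent envelope indices i < j the intersection is x = (a_i − a_j) / (j − i). Reading off the sorted break points: {-6, 0, 6}.
Verification: at each break x_0, at least two indices attain the minimum of min_i(a_i + i · x_0).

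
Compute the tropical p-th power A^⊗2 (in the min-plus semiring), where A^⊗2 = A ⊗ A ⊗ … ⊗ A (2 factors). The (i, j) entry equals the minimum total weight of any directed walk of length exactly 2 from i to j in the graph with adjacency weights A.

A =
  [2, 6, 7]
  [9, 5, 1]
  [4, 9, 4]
A^⊗2 =
  [4, 8, 7]
  [5, 10, 5]
  [6, 10, 8]

Each entry (A^⊗2)_ij equals the minimum over all length-2 walks i = v_0 → v_1 → … → v_2 = j of Σ_t A[v_t][v_{t+1}]. For example, for (i, j) = (0, 2) we minimise over 3 possible intermediate vertex sequences; the minimum is 7, attained along the walk 0 → 1 → 2.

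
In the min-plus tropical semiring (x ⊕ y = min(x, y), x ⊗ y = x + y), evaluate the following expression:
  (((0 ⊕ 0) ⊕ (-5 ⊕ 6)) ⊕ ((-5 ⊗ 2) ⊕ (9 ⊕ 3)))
(((0 ⊕ 0) ⊕ (-5 ⊕ 6)) ⊕ ((-5 ⊗ 2) ⊕ (9 ⊕ 3))) = -5

Expand innermost to outermost. Recall ⊕ takes the minimum of its arguments and ⊗ takes their sum. Working out the expression (((0 ⊕ 0) ⊕ (-5 ⊕ 6)) ⊕ ((-5 ⊗ 2) ⊕ (9 ⊕ 3))) gives -5.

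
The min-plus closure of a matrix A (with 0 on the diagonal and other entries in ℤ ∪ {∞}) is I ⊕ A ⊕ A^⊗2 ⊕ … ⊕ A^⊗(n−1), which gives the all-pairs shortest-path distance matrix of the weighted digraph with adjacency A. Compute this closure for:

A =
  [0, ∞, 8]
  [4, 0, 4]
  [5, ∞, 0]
Closure =
  [0, ∞, 8]
  [4, 0, 4]
  [5, ∞, 0]

This is the Floyd-Warshall all-pairs shortest-path computation. For each intermediate vertex k = 0, 1, …, 2, update dist[i][j] ← min(dist[i][j], dist[i][k] + dist[k][j]). The final matrix gives, for each (i, j), the minimum total weight of any directed path from i to j (possibly empty when i = j).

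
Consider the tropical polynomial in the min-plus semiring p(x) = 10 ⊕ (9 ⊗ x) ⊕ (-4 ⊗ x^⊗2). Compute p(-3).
p(-3) = -10

A tropical monomial a ⊗ x^⊗i evaluates to a + i · x. Evaluating each term at x = -3:
  Term 0 contributes 10 + 0 · -3 = 10
  Term 1 contributes 9 + 1 · -3 = 6
  Term 2 contributes -4 + 2 · -3 = -10
p(-3) = ⊕ of these = min[10, 6, -10] = -10.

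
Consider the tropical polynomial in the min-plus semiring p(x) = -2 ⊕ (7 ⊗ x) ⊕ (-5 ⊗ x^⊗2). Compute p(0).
p(0) = -5

A tropical monomial a ⊗ x^⊗i evaluates to a + i · x. Evaluating each term at x = 0:
  Term 0 contributes -2 + 0 · 0 = -2
  Term 1 contributes 7 + 1 · 0 = 7
  Term 2 contributes -5 + 2 · 0 = -5
p(0) = ⊕ of these = min[-2, 7, -5] = -5.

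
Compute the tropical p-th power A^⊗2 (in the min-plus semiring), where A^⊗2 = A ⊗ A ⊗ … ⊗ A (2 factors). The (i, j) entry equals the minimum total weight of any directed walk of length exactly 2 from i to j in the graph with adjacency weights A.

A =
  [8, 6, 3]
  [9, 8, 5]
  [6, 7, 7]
A^⊗2 =
  [9, 10, 10]
  [11, 12, 12]
  [13, 12, 9]

Each entry (A^⊗2)_ij equals the minimum over all length-2 walks i = v_0 → v_1 → … → v_2 = j of Σ_t A[v_t][v_{t+1}]. For example, for (i, j) = (0, 2) we minimise over 3 possible intermediate vertex sequences; the minimum is 10, attained along the walk 0 → 2 → 2.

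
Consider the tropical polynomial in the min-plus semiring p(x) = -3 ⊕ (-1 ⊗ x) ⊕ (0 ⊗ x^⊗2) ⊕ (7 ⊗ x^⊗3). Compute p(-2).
p(-2) = -4

A tropical monomial a ⊗ x^⊗i evaluates to a + i · x. Evaluating each term at x = -2:
  Term 0 contributes -3 + 0 · -2 = -3
  Term 1 contributes -1 + 1 · -2 = -3
  Term 2 contributes 0 + 2 · -2 = -4
  Term 3 contributes 7 + 3 · -2 = 1
p(-2) = ⊕ of these = min[-3, -3, -4, 1] = -4.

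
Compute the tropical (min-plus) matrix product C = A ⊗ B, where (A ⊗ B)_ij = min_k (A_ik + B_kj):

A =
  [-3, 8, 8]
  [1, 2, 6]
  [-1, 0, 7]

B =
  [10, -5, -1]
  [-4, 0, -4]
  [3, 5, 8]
A ⊗ B =
  [4, -8, -4]
  [-2, -4, -2]
  [-4, -6, -4]

Apply the min-plus product entry-by-entry:
  C[0][0] = min over k of (A[0][0] + B[0][0] = -3 + 10 = 7, A[0][1] + B[1][0] = 8 + -4 = 4, A[0][2] + B[2][0] = 8 + 3 = 11) = 4 (attained at k = 1)
  C[0][1] = min over k of (A[0][0] + B[0][1] = -3 + -5 = -8, A[0][1] + B[1][1] = 8 + 0 = 8, A[0][2] + B[2][1] = 8 + 5 = 13) = -8 (attained at k = 0)
  C[0][2] = min over k of (A[0][0] + B[0][2] = -3 + -1 = -4, A[0][1] + B[1][2] = 8 + -4 = 4, A[0][2] + B[2][2] = 8 + 8 = 16) = -4 (attained at k = 0)
  C[1][0] = min over k of (A[1][0] + B[0][0] = 1 + 10 = 11, A[1][1] + B[1][0] = 2 + -4 = -2, A[1][2] + B[2][0] = 6 + 3 = 9) = -2 (attained at k = 1)
  C[1][1] = min over k of (A[1][0] + B[0][1] = 1 + -5 = -4, A[1][1] + B[1][1] = 2 + 0 = 2, A[1][2] + B[2][1] = 6 + 5 = 11) = -4 (attained at k = 0)
  C[1][2] = min over k of (A[1][0] + B[0][2] = 1 + -1 = 0, A[1][1] + B[1][2] = 2 + -4 = -2, A[1][2] + B[2][2] = 6 + 8 = 14) = -2 (attained at k = 1)
  C[2][0] = min over k of (A[2][0] + B[0][0] = -1 + 10 = 9, A[2][1] + B[1][0] = 0 + -4 = -4, A[2][2] + B[2][0] = 7 + 3 = 10) = -4 (attained at k = 1)
  C[2][1] = min over k of (A[2][0] + B[0][1] = -1 + -5 = -6, A[2][1] + B[1][1] = 0 + 0 = 0, A[2][2] + B[2][1] = 7 + 5 = 12) = -6 (attained at k = 0)
  C[2][2] = min over k of (A[2][0] + B[0][2] = -1 + -1 = -2, A[2][1] + B[1][2] = 0 + -4 = -4, A[2][2] + B[2][2] = 7 + 8 = 15) = -4 (attained at k = 1)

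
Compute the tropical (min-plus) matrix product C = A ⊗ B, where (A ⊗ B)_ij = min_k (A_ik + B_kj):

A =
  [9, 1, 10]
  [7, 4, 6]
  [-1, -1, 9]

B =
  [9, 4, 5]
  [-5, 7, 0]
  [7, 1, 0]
A ⊗ B =
  [-4, 8, 1]
  [-1, 7, 4]
  [-6, 3, -1]

Apply the min-plus product entry-by-entry:
  C[0][0] = min over k of (A[0][0] + B[0][0] = 9 + 9 = 18, A[0][1] + B[1][0] = 1 + -5 = -4, A[0][2] + B[2][0] = 10 + 7 = 17) = -4 (attained at k = 1)
  C[0][1] = min over k of (A[0][0] + B[0][1] = 9 + 4 = 13, A[0][1] + B[1][1] = 1 + 7 = 8, A[0][2] + B[2][1] = 10 + 1 = 11) = 8 (attained at k = 1)
  C[0][2] = min over k of (A[0][0] + B[0][2] = 9 + 5 = 14, A[0][1] + B[1][2] = 1 + 0 = 1, A[0][2] + B[2][2] = 10 + 0 = 10) = 1 (attained at k = 1)
  C[1][0] = min over k of (A[1][0] + B[0][0] = 7 + 9 = 16, A[1][1] + B[1][0] = 4 + -5 = -1, A[1][2] + B[2][0] = 6 + 7 = 13) = -1 (attained at k = 1)
  C[1][1] = min over k of (A[1][0] + B[0][1] = 7 + 4 = 11, A[1][1] + B[1][1] = 4 + 7 = 11, A[1][2] + B[2][1] = 6 + 1 = 7) = 7 (attained at k = 2)
  C[1][2] = min over k of (A[1][0] + B[0][2] = 7 + 5 = 12, A[1][1] + B[1][2] = 4 + 0 = 4, A[1][2] + B[2][2] = 6 + 0 = 6) = 4 (attained at k = 1)
  C[2][0] = min over k of (A[2][0] + B[0][0] = -1 + 9 = 8, A[2][1] + B[1][0] = -1 + -5 = -6, A[2][2] + B[2][0] = 9 + 7 = 16) = -6 (attained at k = 1)
  C[2][1] = min over k of (A[2][0] + B[0][1] = -1 + 4 = 3, A[2][1] + B[1][1] = -1 + 7 = 6, A[2][2] + B[2][1] = 9 + 1 = 10) = 3 (attained at k = 0)
  C[2][2] = min over k of (A[2][0] + B[0][2] = -1 + 5 = 4, A[2][1] + B[1][2] = -1 + 0 = -1, A[2][2] + B[2][2] = 9 + 0 = 9) = -1 (attained at k = 1)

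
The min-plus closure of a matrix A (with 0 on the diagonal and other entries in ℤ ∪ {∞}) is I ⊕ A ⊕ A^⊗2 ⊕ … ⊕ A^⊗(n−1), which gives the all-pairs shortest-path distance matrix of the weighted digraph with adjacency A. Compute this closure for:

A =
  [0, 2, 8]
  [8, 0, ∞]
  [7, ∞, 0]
Closure =
  [0, 2, 8]
  [8, 0, 16]
  [7, 9, 0]

This is the Floyd-Warshall all-pairs shortest-path computation. For each intermediate vertex k = 0, 1, …, 2, update dist[i][j] ← min(dist[i][j], dist[i][k] + dist[k][j]). The final matrix gives, for each (i, j), the minimum total weight of any directed path from i to j (possibly empty when i = j).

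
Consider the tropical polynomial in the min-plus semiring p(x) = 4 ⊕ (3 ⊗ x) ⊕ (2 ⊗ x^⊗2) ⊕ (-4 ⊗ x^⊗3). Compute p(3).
p(3) = 4

A tropical monomial a ⊗ x^⊗i evaluates to a + i · x. Evaluating each term at x = 3:
  Term 0 contributes 4 + 0 · 3 = 4
  Term 1 contributes 3 + 1 · 3 = 6
  Term 2 contributes 2 + 2 · 3 = 8
  Term 3 contributes -4 + 3 · 3 = 5
p(3) = ⊕ of these = min[4, 6, 8, 5] = 4.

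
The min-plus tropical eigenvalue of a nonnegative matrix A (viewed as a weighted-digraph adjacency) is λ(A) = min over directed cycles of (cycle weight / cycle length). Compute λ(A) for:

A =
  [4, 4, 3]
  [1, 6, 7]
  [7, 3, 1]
λ(A) = 1

Enumerate directed cycles and compute their means (weight / length). Sample:
  cycle 0 → 0: weight = 4, length = 1, mean = 4/1 ≈ 4.000
  cycle 1 → 1: weight = 6, length = 1, mean = 6/1 ≈ 6.000
  cycle 2 → 2: weight = 1, length = 1, mean = 1/1 ≈ 1.000
  cycle 0 → 1 → 0: weight = 5, length = 2, mean = 5/2 ≈ 2.500
  cycle 0 → 2 → 0: weight = 10, length = 2, mean = 10/2 ≈ 5.000
  cycle 1 → 0 → 1: weight = 5, length = 2, mean = 5/2 ≈ 2.500
Minimum mean = 1.000, attained e.g. along the cycle 2 → 2 with weight 1 and length 1. So λ(A) = 1/1 = 1.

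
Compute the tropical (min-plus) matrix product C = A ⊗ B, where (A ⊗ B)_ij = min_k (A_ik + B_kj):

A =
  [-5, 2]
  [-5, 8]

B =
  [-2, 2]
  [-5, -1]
A ⊗ B =
  [-7, -3]
  [-7, -3]

Apply the min-plus product entry-by-entry:
  C[0][0] = min over k of (A[0][0] + B[0][0] = -5 + -2 = -7, A[0][1] + B[1][0] = 2 + -5 = -3) = -7 (attained at k = 0)
  C[0][1] = min over k of (A[0][0] + B[0][1] = -5 + 2 = -3, A[0][1] + B[1][1] = 2 + -1 = 1) = -3 (attained at k = 0)
  C[1][0] = min over k of (A[1][0] + B[0][0] = -5 + -2 = -7, A[1][1] + B[1][0] = 8 + -5 = 3) = -7 (attained at k = 0)
  C[1][1] = min over k of (A[1][0] + B[0][1] = -5 + 2 = -3, A[1][1] + B[1][1] = 8 + -1 = 7) = -3 (attained at k = 0)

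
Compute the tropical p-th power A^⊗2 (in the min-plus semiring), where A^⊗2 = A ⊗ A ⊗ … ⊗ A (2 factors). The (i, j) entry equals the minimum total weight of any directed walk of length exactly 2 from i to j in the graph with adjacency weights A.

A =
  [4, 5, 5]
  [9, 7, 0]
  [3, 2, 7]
A^⊗2 =
  [8, 7, 5]
  [3, 2, 7]
  [7, 8, 2]

Each entry (A^⊗2)_ij equals the minimum over all length-2 walks i = v_0 → v_1 → … → v_2 = j of Σ_t A[v_t][v_{t+1}]. For example, for (i, j) = (0, 2) we minimise over 3 possible intermediate vertex sequences; the minimum is 5, attained along the walk 0 → 1 → 2.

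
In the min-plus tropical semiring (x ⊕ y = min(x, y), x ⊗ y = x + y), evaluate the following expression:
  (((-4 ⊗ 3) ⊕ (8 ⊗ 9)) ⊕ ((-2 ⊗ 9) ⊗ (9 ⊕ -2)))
(((-4 ⊗ 3) ⊕ (8 ⊗ 9)) ⊕ ((-2 ⊗ 9) ⊗ (9 ⊕ -2))) = -1

Expand innermost to outermost. Recall ⊕ takes the minimum of its arguments and ⊗ takes their sum. Working out the expression (((-4 ⊗ 3) ⊕ (8 ⊗ 9)) ⊕ ((-2 ⊗ 9) ⊗ (9 ⊕ -2))) gives -1.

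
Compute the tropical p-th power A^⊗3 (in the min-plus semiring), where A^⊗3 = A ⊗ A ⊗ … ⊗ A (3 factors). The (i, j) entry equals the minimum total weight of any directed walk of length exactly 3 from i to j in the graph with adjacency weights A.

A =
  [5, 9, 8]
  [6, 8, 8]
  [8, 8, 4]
A^⊗3 =
  [15, 19, 16]
  [16, 20, 16]
  [16, 16, 12]

Each entry (A^⊗3)_ij equals the minimum over all length-3 walks i = v_0 → v_1 → … → v_3 = j of Σ_t A[v_t][v_{t+1}]. For example, for (i, j) = (0, 2) we minimise over 9 possible intermediate vertex sequences; the minimum is 16, attained along the walk 0 → 2 → 2 → 2.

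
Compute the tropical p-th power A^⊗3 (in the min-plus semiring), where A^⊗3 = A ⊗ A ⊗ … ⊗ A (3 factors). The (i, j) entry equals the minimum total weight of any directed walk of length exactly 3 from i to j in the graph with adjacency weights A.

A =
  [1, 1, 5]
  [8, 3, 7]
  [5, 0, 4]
A^⊗3 =
  [3, 3, 7]
  [10, 9, 13]
  [7, 6, 10]

Each entry (A^⊗3)_ij equals the minimum over all length-3 walks i = v_0 → v_1 → … → v_3 = j of Σ_t A[v_t][v_{t+1}]. For example, for (i, j) = (0, 2) we minimise over 9 possible intermediate vertex sequences; the minimum is 7, attained along the walk 0 → 0 → 0 → 2.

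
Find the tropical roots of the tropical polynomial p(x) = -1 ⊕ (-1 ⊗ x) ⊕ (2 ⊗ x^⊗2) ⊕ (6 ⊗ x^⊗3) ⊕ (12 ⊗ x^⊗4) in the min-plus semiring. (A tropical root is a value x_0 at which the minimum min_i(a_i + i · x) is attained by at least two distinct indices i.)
Roots: {-6, -4, -3, 0}

Each tropical root is a break point of the lower envelope of the lines y = a_i + i · x (there are 5 lines, with slopes 0, 1, ..., 4). Only the lines that attain the minimum somewhere contribute to roots; other lines are dominated. Here the surviving (envelope) indices are i = 4, i = 3, i = 2, i = 1, i = 0.
Intersections between consecutive envelope lines give the roots: for adjacent envelope indices i < j the intersection is x = (a_i − a_j) / (j − i). Reading off the sorted break points: {-6, -4, -3, 0}.
Verification: at each break x_0, at least two indices attain the minimum of min_i(a_i + i · x_0).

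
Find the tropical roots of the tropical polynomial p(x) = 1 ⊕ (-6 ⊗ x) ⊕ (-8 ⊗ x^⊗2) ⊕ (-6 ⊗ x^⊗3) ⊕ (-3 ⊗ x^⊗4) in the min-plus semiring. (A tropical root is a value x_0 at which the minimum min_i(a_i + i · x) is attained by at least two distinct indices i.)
Roots: {-3, -2, 2, 7}

Each tropical root is a break point of the lower envelope of the lines y = a_i + i · x (there are 5 lines, with slopes 0, 1, ..., 4). Only the lines that attain the minimum somewhere contribute to roots; other lines are dominated. Here the surviving (envelope) indices are i = 4, i = 3, i = 2, i = 1, i = 0.
Intersections between consecutive envelope lines give the roots: for adjacent envelope indices i < j the intersection is x = (a_i − a_j) / (j − i). Reading off the sorted break points: {-3, -2, 2, 7}.
Verification: at each break x_0, at least two indices attain the minimum of min_i(a_i + i · x_0).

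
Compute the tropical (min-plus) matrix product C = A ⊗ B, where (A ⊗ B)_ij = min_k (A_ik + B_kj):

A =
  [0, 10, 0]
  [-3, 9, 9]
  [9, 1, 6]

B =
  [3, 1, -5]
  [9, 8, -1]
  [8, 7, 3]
A ⊗ B =
  [3, 1, -5]
  [0, -2, -8]
  [10, 9, 0]

Apply the min-plus product entry-by-entry:
  C[0][0] = min over k of (A[0][0] + B[0][0] = 0 + 3 = 3, A[0][1] + B[1][0] = 10 + 9 = 19, A[0][2] + B[2][0] = 0 + 8 = 8) = 3 (attained at k = 0)
  C[0][1] = min over k of (A[0][0] + B[0][1] = 0 + 1 = 1, A[0][1] + B[1][1] = 10 + 8 = 18, A[0][2] + B[2][1] = 0 + 7 = 7) = 1 (attained at k = 0)
  C[0][2] = min over k of (A[0][0] + B[0][2] = 0 + -5 = -5, A[0][1] + B[1][2] = 10 + -1 = 9, A[0][2] + B[2][2] = 0 + 3 = 3) = -5 (attained at k = 0)
  C[1][0] = min over k of (A[1][0] + B[0][0] = -3 + 3 = 0, A[1][1] + B[1][0] = 9 + 9 = 18, A[1][2] + B[2][0] = 9 + 8 = 17) = 0 (attained at k = 0)
  C[1][1] = min over k of (A[1][0] + B[0][1] = -3 + 1 = -2, A[1][1] + B[1][1] = 9 + 8 = 17, A[1][2] + B[2][1] = 9 + 7 = 16) = -2 (attained at k = 0)
  C[1][2] = min over k of (A[1][0] + B[0][2] = -3 + -5 = -8, A[1][1] + B[1][2] = 9 + -1 = 8, A[1][2] + B[2][2] = 9 + 3 = 12) = -8 (attained at k = 0)
  C[2][0] = min over k of (A[2][0] + B[0][0] = 9 + 3 = 12, A[2][1] + B[1][0] = 1 + 9 = 10, A[2][2] + B[2][0] = 6 + 8 = 14) = 10 (attained at k = 1)
  C[2][1] = min over k of (A[2][0] + B[0][1] = 9 + 1 = 10, A[2][1] + B[1][1] = 1 + 8 = 9, A[2][2] + B[2][1] = 6 + 7 = 13) = 9 (attained at k = 1)
  C[2][2] = min over k of (A[2][0] + B[0][2] = 9 + -5 = 4, A[2][1] + B[1][2] = 1 + -1 = 0, A[2][2] + B[2][2] = 6 + 3 = 9) = 0 (attained at k = 1)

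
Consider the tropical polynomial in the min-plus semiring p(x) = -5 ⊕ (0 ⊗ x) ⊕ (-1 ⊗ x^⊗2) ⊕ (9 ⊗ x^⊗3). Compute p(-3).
p(-3) = -7

A tropical monomial a ⊗ x^⊗i evaluates to a + i · x. Evaluating each term at x = -3:
  Term 0 contributes -5 + 0 · -3 = -5
  Term 1 contributes 0 + 1 · -3 = -3
  Term 2 contributes -1 + 2 · -3 = -7
  Term 3 contributes 9 + 3 · -3 = 0
p(-3) = ⊕ of these = min[-5, -3, -7, 0] = -7.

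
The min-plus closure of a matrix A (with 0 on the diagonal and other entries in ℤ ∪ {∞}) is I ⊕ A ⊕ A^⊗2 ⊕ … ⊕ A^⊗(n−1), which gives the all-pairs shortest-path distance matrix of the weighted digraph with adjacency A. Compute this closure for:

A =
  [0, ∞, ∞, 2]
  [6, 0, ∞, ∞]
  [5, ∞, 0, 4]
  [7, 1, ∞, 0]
Closure =
  [0, 3, ∞, 2]
  [6, 0, ∞, 8]
  [5, 5, 0, 4]
  [7, 1, ∞, 0]

This is the Floyd-Warshall all-pairs shortest-path computation. For each intermediate vertex k = 0, 1, …, 3, update dist[i][j] ← min(dist[i][j], dist[i][k] + dist[k][j]). The final matrix gives, for each (i, j), the minimum total weight of any directed path from i to j (possibly empty when i = j).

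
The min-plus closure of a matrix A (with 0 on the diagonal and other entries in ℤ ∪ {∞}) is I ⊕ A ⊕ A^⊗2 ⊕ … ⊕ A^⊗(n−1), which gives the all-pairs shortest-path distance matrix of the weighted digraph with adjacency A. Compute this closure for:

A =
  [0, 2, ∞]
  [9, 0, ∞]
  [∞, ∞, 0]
Closure =
  [0, 2, ∞]
  [9, 0, ∞]
  [∞, ∞, 0]

This is the Floyd-Warshall all-pairs shortest-path computation. For each intermediate vertex k = 0, 1, …, 2, update dist[i][j] ← min(dist[i][j], dist[i][k] + dist[k][j]). The final matrix gives, for each (i, j), the minimum total weight of any directed path from i to j (possibly empty when i = j).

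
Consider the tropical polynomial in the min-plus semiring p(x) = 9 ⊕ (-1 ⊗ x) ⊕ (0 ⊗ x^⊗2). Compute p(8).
p(8) = 7

A tropical monomial a ⊗ x^⊗i evaluates to a + i · x. Evaluating each term at x = 8:
  Term 0 contributes 9 + 0 · 8 = 9
  Term 1 contributes -1 + 1 · 8 = 7
  Term 2 contributes 0 + 2 · 8 = 16
p(8) = ⊕ of these = min[9, 7, 16] = 7.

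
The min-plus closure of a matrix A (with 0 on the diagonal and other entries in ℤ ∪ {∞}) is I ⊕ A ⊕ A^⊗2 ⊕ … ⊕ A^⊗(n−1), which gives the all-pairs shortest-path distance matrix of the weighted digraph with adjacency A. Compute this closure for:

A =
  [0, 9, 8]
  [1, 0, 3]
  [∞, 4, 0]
Closure =
  [0, 9, 8]
  [1, 0, 3]
  [5, 4, 0]

This is the Floyd-Warshall all-pairs shortest-path computation. For each intermediate vertex k = 0, 1, …, 2, update dist[i][j] ← min(dist[i][j], dist[i][k] + dist[k][j]). The final matrix gives, for each (i, j), the minimum total weight of any directed path from i to j (possibly empty when i = j).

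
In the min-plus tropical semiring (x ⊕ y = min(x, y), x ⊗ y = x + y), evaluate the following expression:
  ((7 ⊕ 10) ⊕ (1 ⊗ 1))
((7 ⊕ 10) ⊕ (1 ⊗ 1)) = 2

Expand innermost to outermost. Recall ⊕ takes the minimum of its arguments and ⊗ takes their sum. Working out the expression ((7 ⊕ 10) ⊕ (1 ⊗ 1)) gives 2.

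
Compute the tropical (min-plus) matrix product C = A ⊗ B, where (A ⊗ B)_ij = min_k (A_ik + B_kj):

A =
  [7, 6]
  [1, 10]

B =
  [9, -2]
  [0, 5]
A ⊗ B =
  [6, 5]
  [10, -1]

Apply the min-plus product entry-by-entry:
  C[0][0] = min over k of (A[0][0] + B[0][0] = 7 + 9 = 16, A[0][1] + B[1][0] = 6 + 0 = 6) = 6 (attained at k = 1)
  C[0][1] = min over k of (A[0][0] + B[0][1] = 7 + -2 = 5, A[0][1] + B[1][1] = 6 + 5 = 11) = 5 (attained at k = 0)
  C[1][0] = min over k of (A[1][0] + B[0][0] = 1 + 9 = 10, A[1][1] + B[1][0] = 10 + 0 = 10) = 10 (attained at k = 0)
  C[1][1] = min over k of (A[1][0] + B[0][1] = 1 + -2 = -1, A[1][1] + B[1][1] = 10 + 5 = 15) = -1 (attained at k = 0)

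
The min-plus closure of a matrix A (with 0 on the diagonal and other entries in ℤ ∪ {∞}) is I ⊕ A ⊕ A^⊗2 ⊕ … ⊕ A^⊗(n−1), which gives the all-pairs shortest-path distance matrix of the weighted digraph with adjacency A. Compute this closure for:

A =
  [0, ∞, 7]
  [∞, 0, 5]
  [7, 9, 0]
Closure =
  [0, 16, 7]
  [12, 0, 5]
  [7, 9, 0]

This is the Floyd-Warshall all-pairs shortest-path computation. For each intermediate vertex k = 0, 1, …, 2, update dist[i][j] ← min(dist[i][j], dist[i][k] + dist[k][j]). The final matrix gives, for each (i, j), the minimum total weight of any directed path from i to j (possibly empty when i = j).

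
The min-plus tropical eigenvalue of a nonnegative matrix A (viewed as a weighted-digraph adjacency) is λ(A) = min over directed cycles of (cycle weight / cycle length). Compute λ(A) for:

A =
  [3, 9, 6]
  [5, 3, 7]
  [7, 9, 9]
λ(A) = 3

Enumerate directed cycles and compute their means (weight / length). Sample:
  cycle 0 → 0: weight = 3, length = 1, mean = 3/1 ≈ 3.000
  cycle 1 → 1: weight = 3, length = 1, mean = 3/1 ≈ 3.000
  cycle 2 → 2: weight = 9, length = 1, mean = 9/1 ≈ 9.000
  cycle 0 → 1 → 0: weight = 14, length = 2, mean = 14/2 ≈ 7.000
  cycle 0 → 2 → 0: weight = 13, length = 2, mean = 13/2 ≈ 6.500
  cycle 1 → 0 → 1: weight = 14, length = 2, mean = 14/2 ≈ 7.000
Minimum mean = 3.000, attained e.g. along the cycle 0 → 0 with weight 3 and length 1. So λ(A) = 3/1 = 3.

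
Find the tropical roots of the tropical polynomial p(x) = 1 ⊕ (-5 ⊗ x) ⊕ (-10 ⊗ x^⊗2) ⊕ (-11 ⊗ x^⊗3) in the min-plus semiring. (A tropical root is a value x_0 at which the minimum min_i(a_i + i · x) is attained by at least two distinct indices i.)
Roots: {1, 5, 6}

Each tropical root is a break point of the lower envelope of the lines y = a_i + i · x (there are 4 lines, with slopes 0, 1, ..., 3). Only the lines that attain the minimum somewhere contribute to roots; other lines are dominated. Here the surviving (envelope) indices are i = 3, i = 2, i = 1, i = 0.
Intersections between consecutive envelope lines give the roots: for adjacent envelope indices i < j the intersection is x = (a_i − a_j) / (j − i). Reading off the sorted break points: {1, 5, 6}.
Verification: at each break x_0, at least two indices attain the minimum of min_i(a_i + i · x_0).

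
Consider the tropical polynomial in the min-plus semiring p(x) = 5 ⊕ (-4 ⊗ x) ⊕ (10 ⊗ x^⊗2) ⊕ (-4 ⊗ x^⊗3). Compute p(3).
p(3) = -1

A tropical monomial a ⊗ x^⊗i evaluates to a + i · x. Evaluating each term at x = 3:
  Term 0 contributes 5 + 0 · 3 = 5
  Term 1 contributes -4 + 1 · 3 = -1
  Term 2 contributes 10 + 2 · 3 = 16
  Term 3 contributes -4 + 3 · 3 = 5
p(3) = ⊕ of these = min[5, -1, 16, 5] = -1.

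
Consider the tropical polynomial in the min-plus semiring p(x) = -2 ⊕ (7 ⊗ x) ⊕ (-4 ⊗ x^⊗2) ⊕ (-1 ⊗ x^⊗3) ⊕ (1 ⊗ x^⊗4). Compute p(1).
p(1) = -2

A tropical monomial a ⊗ x^⊗i evaluates to a + i · x. Evaluating each term at x = 1:
  Term 0 contributes -2 + 0 · 1 = -2
  Term 1 contributes 7 + 1 · 1 = 8
  Term 2 contributes -4 + 2 · 1 = -2
  Term 3 contributes -1 + 3 · 1 = 2
  Term 4 contributes 1 + 4 · 1 = 5
p(1) = ⊕ of these = min[-2, 8, -2, 2, 5] = -2.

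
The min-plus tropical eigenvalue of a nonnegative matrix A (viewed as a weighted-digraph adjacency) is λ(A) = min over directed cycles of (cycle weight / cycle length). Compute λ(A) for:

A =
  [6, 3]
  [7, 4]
λ(A) = 4

Enumerate directed cycles and compute their means (weight / length). Sample:
  cycle 0 → 0: weight = 6, length = 1, mean = 6/1 ≈ 6.000
  cycle 1 → 1: weight = 4, length = 1, mean = 4/1 ≈ 4.000
  cycle 0 → 1 → 0: weight = 10, length = 2, mean = 10/2 ≈ 5.000
  cycle 1 → 0 → 1: weight = 10, length = 2, mean = 10/2 ≈ 5.000
Minimum mean = 4.000, attained e.g. along the cycle 1 → 1 with weight 4 and length 1. So λ(A) = 4/1 = 4.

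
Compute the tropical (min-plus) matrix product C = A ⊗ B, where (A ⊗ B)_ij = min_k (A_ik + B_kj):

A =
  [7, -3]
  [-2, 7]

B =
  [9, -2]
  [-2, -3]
A ⊗ B =
  [-5, -6]
  [5, -4]

Apply the min-plus product entry-by-entry:
  C[0][0] = min over k of (A[0][0] + B[0][0] = 7 + 9 = 16, A[0][1] + B[1][0] = -3 + -2 = -5) = -5 (attained at k = 1)
  C[0][1] = min over k of (A[0][0] + B[0][1] = 7 + -2 = 5, A[0][1] + B[1][1] = -3 + -3 = -6) = -6 (attained at k = 1)
  C[1][0] = min over k of (A[1][0] + B[0][0] = -2 + 9 = 7, A[1][1] + B[1][0] = 7 + -2 = 5) = 5 (attained at k = 1)
  C[1][1] = min over k of (A[1][0] + B[0][1] = -2 + -2 = -4, A[1][1] + B[1][1] = 7 + -3 = 4) = -4 (attained at k = 0)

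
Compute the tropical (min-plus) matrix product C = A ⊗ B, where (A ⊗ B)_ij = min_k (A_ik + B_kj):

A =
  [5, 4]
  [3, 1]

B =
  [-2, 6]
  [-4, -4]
A ⊗ B =
  [0, 0]
  [-3, -3]

Apply the min-plus product entry-by-entry:
  C[0][0] = min over k of (A[0][0] + B[0][0] = 5 + -2 = 3, A[0][1] + B[1][0] = 4 + -4 = 0) = 0 (attained at k = 1)
  C[0][1] = min over k of (A[0][0] + B[0][1] = 5 + 6 = 11, A[0][1] + B[1][1] = 4 + -4 = 0) = 0 (attained at k = 1)
  C[1][0] = min over k of (A[1][0] + B[0][0] = 3 + -2 = 1, A[1][1] + B[1][0] = 1 + -4 = -3) = -3 (attained at k = 1)
  C[1][1] = min over k of (A[1][0] + B[0][1] = 3 + 6 = 9, A[1][1] + B[1][1] = 1 + -4 = -3) = -3 (attained at k = 1)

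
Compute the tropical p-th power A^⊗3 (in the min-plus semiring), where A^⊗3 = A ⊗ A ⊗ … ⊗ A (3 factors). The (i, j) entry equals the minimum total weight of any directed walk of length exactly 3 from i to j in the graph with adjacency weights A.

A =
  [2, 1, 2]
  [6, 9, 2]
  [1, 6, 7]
A^⊗3 =
  [4, 4, 5]
  [5, 4, 5]
  [4, 4, 4]

Each entry (A^⊗3)_ij equals the minimum over all length-3 walks i = v_0 → v_1 → … → v_3 = j of Σ_t A[v_t][v_{t+1}]. For example, for (i, j) = (0, 2) we minimise over 9 possible intermediate vertex sequences; the minimum is 5, attained along the walk 0 → 0 → 1 → 2.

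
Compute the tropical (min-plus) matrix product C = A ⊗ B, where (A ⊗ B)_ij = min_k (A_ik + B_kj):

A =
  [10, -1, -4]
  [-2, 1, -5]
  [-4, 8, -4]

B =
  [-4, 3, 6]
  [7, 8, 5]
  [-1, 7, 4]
A ⊗ B =
  [-5, 3, 0]
  [-6, 1, -1]
  [-8, -1, 0]

Apply the min-plus product entry-by-entry:
  C[0][0] = min over k of (A[0][0] + B[0][0] = 10 + -4 = 6, A[0][1] + B[1][0] = -1 + 7 = 6, A[0][2] + B[2][0] = -4 + -1 = -5) = -5 (attained at k = 2)
  C[0][1] = min over k of (A[0][0] + B[0][1] = 10 + 3 = 13, A[0][1] + B[1][1] = -1 + 8 = 7, A[0][2] + B[2][1] = -4 + 7 = 3) = 3 (attained at k = 2)
  C[0][2] = min over k of (A[0][0] + B[0][2] = 10 + 6 = 16, A[0][1] + B[1][2] = -1 + 5 = 4, A[0][2] + B[2][2] = -4 + 4 = 0) = 0 (attained at k = 2)
  C[1][0] = min over k of (A[1][0] + B[0][0] = -2 + -4 = -6, A[1][1] + B[1][0] = 1 + 7 = 8, A[1][2] + B[2][0] = -5 + -1 = -6) = -6 (attained at k = 0)
  C[1][1] = min over k of (A[1][0] + B[0][1] = -2 + 3 = 1, A[1][1] + B[1][1] = 1 + 8 = 9, A[1][2] + B[2][1] = -5 + 7 = 2) = 1 (attained at k = 0)
  C[1][2] = min over k of (A[1][0] + B[0][2] = -2 + 6 = 4, A[1][1] + B[1][2] = 1 + 5 = 6, A[1][2] + B[2][2] = -5 + 4 = -1) = -1 (attained at k = 2)
  C[2][0] = min over k of (A[2][0] + B[0][0] = -4 + -4 = -8, A[2][1] + B[1][0] = 8 + 7 = 15, A[2][2] + B[2][0] = -4 + -1 = -5) = -8 (attained at k = 0)
  C[2][1] = min over k of (A[2][0] + B[0][1] = -4 + 3 = -1, A[2][1] + B[1][1] = 8 + 8 = 16, A[2][2] + B[2][1] = -4 + 7 = 3) = -1 (attained at k = 0)
  C[2][2] = min over k of (A[2][0] + B[0][2] = -4 + 6 = 2, A[2][1] + B[1][2] = 8 + 5 = 13, A[2][2] + B[2][2] = -4 + 4 = 0) = 0 (attained at k = 2)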